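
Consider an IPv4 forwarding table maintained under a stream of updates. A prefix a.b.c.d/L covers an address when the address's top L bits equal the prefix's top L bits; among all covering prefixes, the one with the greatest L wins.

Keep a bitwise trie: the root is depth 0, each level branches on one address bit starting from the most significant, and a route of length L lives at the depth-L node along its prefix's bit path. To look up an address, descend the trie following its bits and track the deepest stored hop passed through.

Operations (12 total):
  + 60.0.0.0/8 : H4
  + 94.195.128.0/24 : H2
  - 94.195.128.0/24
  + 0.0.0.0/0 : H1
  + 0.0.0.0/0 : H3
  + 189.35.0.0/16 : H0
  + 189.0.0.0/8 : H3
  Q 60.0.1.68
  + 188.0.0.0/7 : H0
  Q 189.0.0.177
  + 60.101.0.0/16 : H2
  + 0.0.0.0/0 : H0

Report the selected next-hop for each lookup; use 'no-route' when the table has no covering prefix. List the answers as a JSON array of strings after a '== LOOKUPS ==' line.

Trace:
  + 60.0.0.0/8 (H4) depth=8
  + 94.195.128.0/24 (H2) depth=24
  del 94.195.128.0/24 (clear depth 24)
  + 0.0.0.0/0 (H1) depth=0
  + 0.0.0.0/0 (H3) depth=0
  + 189.35.0.0/16 (H0) depth=16
  + 189.0.0.0/8 (H3) depth=8
  Q 60.0.1.68: descend 00111100 ; hops seen [H3,H4] ; pick H4
  + 188.0.0.0/7 (H0) depth=7
  Q 189.0.0.177: descend 1011110100 ; hops seen [H3,H0,H3] ; pick H3
  + 60.101.0.0/16 (H2) depth=16
  + 0.0.0.0/0 (H0) depth=0

== LOOKUPS ==
["H4","H3"]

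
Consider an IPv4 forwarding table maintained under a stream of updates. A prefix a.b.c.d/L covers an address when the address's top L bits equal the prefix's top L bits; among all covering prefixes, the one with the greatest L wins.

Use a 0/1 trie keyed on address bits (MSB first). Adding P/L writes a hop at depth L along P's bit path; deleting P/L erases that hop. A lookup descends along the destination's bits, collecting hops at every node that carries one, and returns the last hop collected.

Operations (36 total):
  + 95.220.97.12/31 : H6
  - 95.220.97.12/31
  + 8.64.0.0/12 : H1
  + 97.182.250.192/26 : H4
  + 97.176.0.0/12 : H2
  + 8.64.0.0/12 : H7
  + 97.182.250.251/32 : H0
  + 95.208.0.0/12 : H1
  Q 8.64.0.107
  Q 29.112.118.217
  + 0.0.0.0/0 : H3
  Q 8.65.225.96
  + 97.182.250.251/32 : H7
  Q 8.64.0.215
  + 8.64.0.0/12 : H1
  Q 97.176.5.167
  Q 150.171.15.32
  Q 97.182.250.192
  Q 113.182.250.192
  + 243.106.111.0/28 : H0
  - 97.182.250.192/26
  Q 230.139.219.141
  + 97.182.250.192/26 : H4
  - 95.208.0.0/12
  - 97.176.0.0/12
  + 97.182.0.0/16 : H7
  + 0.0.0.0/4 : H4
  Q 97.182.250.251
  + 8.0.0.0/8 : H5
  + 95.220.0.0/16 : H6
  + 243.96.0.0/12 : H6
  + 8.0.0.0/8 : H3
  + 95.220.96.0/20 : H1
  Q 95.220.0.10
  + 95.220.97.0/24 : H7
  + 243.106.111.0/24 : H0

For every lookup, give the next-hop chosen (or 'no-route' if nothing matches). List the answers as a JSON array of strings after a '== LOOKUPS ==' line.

Apply in order:
  add 95.220.97.12/31 -> H6 at depth 31
  - 95.220.97.12/31 clear@31
  add 8.64.0.0/12 -> H1 at depth 12
  add 97.182.250.192/26 -> H4 at depth 26
  add 97.176.0.0/12 -> H2 at depth 12
  add 8.64.0.0/12 -> H7 at depth 12
  add 97.182.250.251/32 -> H0 at depth 32
  add 95.208.0.0/12 -> H1 at depth 12
  Q 8.64.0.107: descend 000010000100 ; hops seen [H7] ; pick H7
  Q 29.112.118.217: descend 000 ; hops seen [∅] ; pick no-route
  add 0.0.0.0/0 -> H3 at depth 0
  Q 8.65.225.96: descend 000010000100 ; hops seen [H3,H7] ; pick H7
  add 97.182.250.251/32 -> H7 at depth 32
  Q 8.64.0.215: descend 000010000100 ; hops seen [H3,H7] ; pick H7
  add 8.64.0.0/12 -> H1 at depth 12
  Q 97.176.5.167: descend 0110000110110 ; hops seen [H3,H2] ; pick H2
  Q 150.171.15.32: descend ε ; hops seen [H3] ; pick H3
  Q 97.182.250.192: descend 01100001101101101111101011 ; hops seen [H3,H2,H4] ; pick H4
  Q 113.182.250.192: descend 011 ; hops seen [H3] ; pick H3
  add 243.106.111.0/28 -> H0 at depth 28
  - 97.182.250.192/26 clear@26
  Q 230.139.219.141: descend 111 ; hops seen [H3] ; pick H3
  add 97.182.250.192/26 -> H4 at depth 26
  - 95.208.0.0/12 clear@12
  - 97.176.0.0/12 clear@12
  add 97.182.0.0/16 -> H7 at depth 16
  add 0.0.0.0/4 -> H4 at depth 4
  Q 97.182.250.251: descend 01100001101101101111101011111011 ; hops seen [H3,H7,H4,H7] ; pick H7
  add 8.0.0.0/8 -> H5 at depth 8
  add 95.220.0.0/16 -> H6 at depth 16
  add 243.96.0.0/12 -> H6 at depth 12
  add 8.0.0.0/8 -> H3 at depth 8
  add 95.220.96.0/20 -> H1 at depth 20
  Q 95.220.0.10: descend 01011111110111000 ; hops seen [H3,H6] ; pick H6
  add 95.220.97.0/24 -> H7 at depth 24
  add 243.106.111.0/24 -> H0 at depth 24

== LOOKUPS ==
["H7","no-route","H7","H7","H2","H3","H4","H3","H3","H7","H6"]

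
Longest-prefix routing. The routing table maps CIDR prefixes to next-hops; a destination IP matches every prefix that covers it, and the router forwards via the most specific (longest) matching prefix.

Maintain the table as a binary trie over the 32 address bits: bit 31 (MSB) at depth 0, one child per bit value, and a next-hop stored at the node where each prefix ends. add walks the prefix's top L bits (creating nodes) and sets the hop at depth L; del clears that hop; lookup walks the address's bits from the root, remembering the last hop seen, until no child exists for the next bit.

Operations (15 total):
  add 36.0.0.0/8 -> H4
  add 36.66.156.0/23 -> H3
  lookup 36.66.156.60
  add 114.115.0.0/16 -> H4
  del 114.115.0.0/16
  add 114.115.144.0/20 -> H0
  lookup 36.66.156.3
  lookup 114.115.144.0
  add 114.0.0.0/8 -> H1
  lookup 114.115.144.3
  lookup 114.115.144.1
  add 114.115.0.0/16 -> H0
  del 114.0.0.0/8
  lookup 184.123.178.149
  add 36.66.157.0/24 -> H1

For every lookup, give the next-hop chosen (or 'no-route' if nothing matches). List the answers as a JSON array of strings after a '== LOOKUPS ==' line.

Process each operation:
  + 36.0.0.0/8 (H4) depth=8
  + 36.66.156.0/23 (H3) depth=23
  ? 36.66.156.60  path d0:-→d1:-→d2:-→d3:-→d4:-→d5:-→d6:-→d7:-→d8:H4→d9:-→d10:-→d11:-→d12:-→d13:-→d14:-→d15:-→d16:-→d17:-→d18:-→d19:-→d20:-→d21:-→d22:-→d23:H3  best=H3
  + 114.115.0.0/16 (H4) depth=16
  del 114.115.0.0/16 (clear depth 16)
  + 114.115.144.0/20 (H0) depth=20
  ? 36.66.156.3  path d0:-→d1:-→d2:-→d3:-→d4:-→d5:-→d6:-→d7:-→d8:H4→d9:-→d10:-→d11:-→d12:-→d13:-→d14:-→d15:-→d16:-→d17:-→d18:-→d19:-→d20:-→d21:-→d22:-→d23:H3  best=H3
  ? 114.115.144.0  path d0:-→d1:-→d2:-→d3:-→d4:-→d5:-→d6:-→d7:-→d8:-→d9:-→d10:-→d11:-→d12:-→d13:-→d14:-→d15:-→d16:-→d17:-→d18:-→d19:-→d20:H0  best=H0
  + 114.0.0.0/8 (H1) depth=8
  ? 114.115.144.3  path d0:-→d1:-→d2:-→d3:-→d4:-→d5:-→d6:-→d7:-→d8:H1→d9:-→d10:-→d11:-→d12:-→d13:-→d14:-→d15:-→d16:-→d17:-→d18:-→d19:-→d20:H0  best=H0
  ? 114.115.144.1  path d0:-→d1:-→d2:-→d3:-→d4:-→d5:-→d6:-→d7:-→d8:H1→d9:-→d10:-→d11:-→d12:-→d13:-→d14:-→d15:-→d16:-→d17:-→d18:-→d19:-→d20:H0  best=H0
  + 114.115.0.0/16 (H0) depth=16
  del 114.0.0.0/8 (clear depth 8)
  ? 184.123.178.149  path d0:-  best=no-route
  + 36.66.157.0/24 (H1) depth=24

== LOOKUPS ==
["H3","H3","H0","H0","H0","no-route"]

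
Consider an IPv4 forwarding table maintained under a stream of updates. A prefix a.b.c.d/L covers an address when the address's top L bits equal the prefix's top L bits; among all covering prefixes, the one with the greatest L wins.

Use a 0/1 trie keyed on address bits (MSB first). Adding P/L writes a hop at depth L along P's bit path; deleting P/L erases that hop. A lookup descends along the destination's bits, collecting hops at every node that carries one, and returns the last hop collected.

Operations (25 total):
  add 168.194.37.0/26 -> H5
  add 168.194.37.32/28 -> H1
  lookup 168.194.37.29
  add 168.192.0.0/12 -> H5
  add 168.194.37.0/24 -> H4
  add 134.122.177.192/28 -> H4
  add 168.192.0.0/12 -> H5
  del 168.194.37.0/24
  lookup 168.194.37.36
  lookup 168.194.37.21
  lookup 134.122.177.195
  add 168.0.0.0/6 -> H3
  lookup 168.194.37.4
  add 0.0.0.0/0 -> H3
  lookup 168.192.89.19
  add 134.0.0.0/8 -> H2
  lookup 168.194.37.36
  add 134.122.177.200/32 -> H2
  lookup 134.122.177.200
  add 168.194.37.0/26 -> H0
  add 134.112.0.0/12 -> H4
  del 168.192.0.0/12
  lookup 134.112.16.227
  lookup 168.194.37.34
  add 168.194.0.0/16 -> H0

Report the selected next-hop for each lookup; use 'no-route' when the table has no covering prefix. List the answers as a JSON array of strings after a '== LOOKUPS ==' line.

Apply in order:
  + 168.194.37.0/26 (H5) depth=26
  + 168.194.37.32/28 (H1) depth=28
  ? 168.194.37.29  path d0:-→d1:-→d2:-→d3:-→d4:-→d5:-→d6:-→d7:-→d8:-→d9:-→d10:-→d11:-→d12:-→d13:-→d14:-→d15:-→d16:-→d17:-→d18:-→d19:-→d20:-→d21:-→d22:-→d23:-→d24:-→d25:-→d26:H5  best=H5
  + 168.192.0.0/12 (H5) depth=12
  + 168.194.37.0/24 (H4) depth=24
  + 134.122.177.192/28 (H4) depth=28
  + 168.192.0.0/12 (H5) depth=12
  - 168.194.37.0/24 clear@24
  ? 168.194.37.36  path d0:-→d1:-→d2:-→d3:-→d4:-→d5:-→d6:-→d7:-→d8:-→d9:-→d10:-→d11:-→d12:H5→d13:-→d14:-→d15:-→d16:-→d17:-→d18:-→d19:-→d20:-→d21:-→d22:-→d23:-→d24:-→d25:-→d26:H5→d27:-→d28:H1  best=H1
  ? 168.194.37.21  path d0:-→d1:-→d2:-→d3:-→d4:-→d5:-→d6:-→d7:-→d8:-→d9:-→d10:-→d11:-→d12:H5→d13:-→d14:-→d15:-→d16:-→d17:-→d18:-→d19:-→d20:-→d21:-→d22:-→d23:-→d24:-→d25:-→d26:H5  best=H5
  ? 134.122.177.195  path d0:-→d1:-→d2:-→d3:-→d4:-→d5:-→d6:-→d7:-→d8:-→d9:-→d10:-→d11:-→d12:-→d13:-→d14:-→d15:-→d16:-→d17:-→d18:-→d19:-→d20:-→d21:-→d22:-→d23:-→d24:-→d25:-→d26:-→d27:-→d28:H4  best=H4
  + 168.0.0.0/6 (H3) depth=6
  ? 168.194.37.4  path d0:-→d1:-→d2:-→d3:-→d4:-→d5:-→d6:H3→d7:-→d8:-→d9:-→d10:-→d11:-→d12:H5→d13:-→d14:-→d15:-→d16:-→d17:-→d18:-→d19:-→d20:-→d21:-→d22:-→d23:-→d24:-→d25:-→d26:H5  best=H5
  + 0.0.0.0/0 (H3) depth=0
  ? 168.192.89.19  path d0:H3→d1:-→d2:-→d3:-→d4:-→d5:-→d6:H3→d7:-→d8:-→d9:-→d10:-→d11:-→d12:H5→d13:-→d14:-  best=H5
  + 134.0.0.0/8 (H2) depth=8
  ? 168.194.37.36  path d0:H3→d1:-→d2:-→d3:-→d4:-→d5:-→d6:H3→d7:-→d8:-→d9:-→d10:-→d11:-→d12:H5→d13:-→d14:-→d15:-→d16:-→d17:-→d18:-→d19:-→d20:-→d21:-→d22:-→d23:-→d24:-→d25:-→d26:H5→d27:-→d28:H1  best=H1
  + 134.122.177.200/32 (H2) depth=32
  ? 134.122.177.200  path d0:H3→d1:-→d2:-→d3:-→d4:-→d5:-→d6:-→d7:-→d8:H2→d9:-→d10:-→d11:-→d12:-→d13:-→d14:-→d15:-→d16:-→d17:-→d18:-→d19:-→d20:-→d21:-→d22:-→d23:-→d24:-→d25:-→d26:-→d27:-→d28:H4→d29:-→d30:-→d31:-→d32:H2  best=H2
  + 168.194.37.0/26 (H0) depth=26
  + 134.112.0.0/12 (H4) depth=12
  - 168.192.0.0/12 clear@12
  ? 134.112.16.227  path d0:H3→d1:-→d2:-→d3:-→d4:-→d5:-→d6:-→d7:-→d8:H2→d9:-→d10:-→d11:-→d12:H4  best=H4
  ? 168.194.37.34  path d0:H3→d1:-→d2:-→d3:-→d4:-→d5:-→d6:H3→d7:-→d8:-→d9:-→d10:-→d11:-→d12:-→d13:-→d14:-→d15:-→d16:-→d17:-→d18:-→d19:-→d20:-→d21:-→d22:-→d23:-→d24:-→d25:-→d26:H0→d27:-→d28:H1  best=H1
  + 168.194.0.0/16 (H0) depth=16

== LOOKUPS ==
["H5","H1","H5","H4","H5","H5","H1","H2","H4","H1"]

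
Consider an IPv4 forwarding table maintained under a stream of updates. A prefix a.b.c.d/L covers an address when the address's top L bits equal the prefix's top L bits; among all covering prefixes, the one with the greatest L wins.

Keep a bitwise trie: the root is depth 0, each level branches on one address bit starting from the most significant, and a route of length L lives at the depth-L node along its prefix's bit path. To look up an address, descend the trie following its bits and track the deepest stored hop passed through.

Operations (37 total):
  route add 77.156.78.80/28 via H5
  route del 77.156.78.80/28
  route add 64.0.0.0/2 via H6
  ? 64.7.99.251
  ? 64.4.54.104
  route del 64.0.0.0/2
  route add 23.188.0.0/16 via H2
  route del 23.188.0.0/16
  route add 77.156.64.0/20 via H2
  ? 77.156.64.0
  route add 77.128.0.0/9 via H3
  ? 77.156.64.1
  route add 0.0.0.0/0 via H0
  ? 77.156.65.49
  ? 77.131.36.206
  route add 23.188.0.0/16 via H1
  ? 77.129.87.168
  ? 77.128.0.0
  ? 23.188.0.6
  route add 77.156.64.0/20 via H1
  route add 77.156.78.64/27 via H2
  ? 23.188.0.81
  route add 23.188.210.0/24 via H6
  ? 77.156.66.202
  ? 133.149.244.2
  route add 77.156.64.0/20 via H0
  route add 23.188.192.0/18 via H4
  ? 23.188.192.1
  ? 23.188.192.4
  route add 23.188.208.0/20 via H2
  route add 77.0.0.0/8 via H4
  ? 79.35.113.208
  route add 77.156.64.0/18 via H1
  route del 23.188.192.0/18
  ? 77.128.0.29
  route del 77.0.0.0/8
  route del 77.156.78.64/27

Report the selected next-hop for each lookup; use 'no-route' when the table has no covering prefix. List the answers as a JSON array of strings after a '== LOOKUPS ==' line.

Process each operation:
  + 77.156.78.80/28 (H5) depth=28
  del 77.156.78.80/28 (clear depth 28)
  + 64.0.0.0/2 (H6) depth=2
  ? 64.7.99.251  path d0:-→d1:-→d2:H6→d3:-→d4:-  best=H6
  ? 64.4.54.104  path d0:-→d1:-→d2:H6→d3:-→d4:-  best=H6
  del 64.0.0.0/2 (clear depth 2)
  + 23.188.0.0/16 (H2) depth=16
  del 23.188.0.0/16 (clear depth 16)
  + 77.156.64.0/20 (H2) depth=20
  ? 77.156.64.0  path d0:-→d1:-→d2:-→d3:-→d4:-→d5:-→d6:-→d7:-→d8:-→d9:-→d10:-→d11:-→d12:-→d13:-→d14:-→d15:-→d16:-→d17:-→d18:-→d19:-→d20:H2  best=H2
  + 77.128.0.0/9 (H3) depth=9
  ? 77.156.64.1  path d0:-→d1:-→d2:-→d3:-→d4:-→d5:-→d6:-→d7:-→d8:-→d9:H3→d10:-→d11:-→d12:-→d13:-→d14:-→d15:-→d16:-→d17:-→d18:-→d19:-→d20:H2  best=H2
  + 0.0.0.0/0 (H0) depth=0
  ? 77.156.65.49  path d0:H0→d1:-→d2:-→d3:-→d4:-→d5:-→d6:-→d7:-→d8:-→d9:H3→d10:-→d11:-→d12:-→d13:-→d14:-→d15:-→d16:-→d17:-→d18:-→d19:-→d20:H2  best=H2
  ? 77.131.36.206  path d0:H0→d1:-→d2:-→d3:-→d4:-→d5:-→d6:-→d7:-→d8:-→d9:H3→d10:-→d11:-  best=H3
  + 23.188.0.0/16 (H1) depth=16
  ? 77.129.87.168  path d0:H0→d1:-→d2:-→d3:-→d4:-→d5:-→d6:-→d7:-→d8:-→d9:H3→d10:-→d11:-  best=H3
  ? 77.128.0.0  path d0:H0→d1:-→d2:-→d3:-→d4:-→d5:-→d6:-→d7:-→d8:-→d9:H3→d10:-→d11:-  best=H3
  ? 23.188.0.6  path d0:H0→d1:-→d2:-→d3:-→d4:-→d5:-→d6:-→d7:-→d8:-→d9:-→d10:-→d11:-→d12:-→d13:-→d14:-→d15:-→d16:H1  best=H1
  + 77.156.64.0/20 (H1) depth=20
  + 77.156.78.64/27 (H2) depth=27
  ? 23.188.0.81  path d0:H0→d1:-→d2:-→d3:-→d4:-→d5:-→d6:-→d7:-→d8:-→d9:-→d10:-→d11:-→d12:-→d13:-→d14:-→d15:-→d16:H1  best=H1
  + 23.188.210.0/24 (H6) depth=24
  ? 77.156.66.202  path d0:H0→d1:-→d2:-→d3:-→d4:-→d5:-→d6:-→d7:-→d8:-→d9:H3→d10:-→d11:-→d12:-→d13:-→d14:-→d15:-→d16:-→d17:-→d18:-→d19:-→d20:H1  best=H1
  ? 133.149.244.2  path d0:H0  best=H0
  + 77.156.64.0/20 (H0) depth=20
  + 23.188.192.0/18 (H4) depth=18
  ? 23.188.192.1  path d0:H0→d1:-→d2:-→d3:-→d4:-→d5:-→d6:-→d7:-→d8:-→d9:-→d10:-→d11:-→d12:-→d13:-→d14:-→d15:-→d16:H1→d17:-→d18:H4→d19:-  best=H4
  ? 23.188.192.4  path d0:H0→d1:-→d2:-→d3:-→d4:-→d5:-→d6:-→d7:-→d8:-→d9:-→d10:-→d11:-→d12:-→d13:-→d14:-→d15:-→d16:H1→d17:-→d18:H4→d19:-  best=H4
  + 23.188.208.0/20 (H2) depth=20
  + 77.0.0.0/8 (H4) depth=8
  ? 79.35.113.208  path d0:H0→d1:-→d2:-→d3:-→d4:-→d5:-→d6:-  best=H0
  + 77.156.64.0/18 (H1) depth=18
  del 23.188.192.0/18 (clear depth 18)
  ? 77.128.0.29  path d0:H0→d1:-→d2:-→d3:-→d4:-→d5:-→d6:-→d7:-→d8:H4→d9:H3→d10:-→d11:-  best=H3
  del 77.0.0.0/8 (clear depth 8)
  del 77.156.78.64/27 (clear depth 27)

== LOOKUPS ==
["H6","H6","H2","H2","H2","H3","H3","H3","H1","H1","H1","H0","H4","H4","H0","H3"]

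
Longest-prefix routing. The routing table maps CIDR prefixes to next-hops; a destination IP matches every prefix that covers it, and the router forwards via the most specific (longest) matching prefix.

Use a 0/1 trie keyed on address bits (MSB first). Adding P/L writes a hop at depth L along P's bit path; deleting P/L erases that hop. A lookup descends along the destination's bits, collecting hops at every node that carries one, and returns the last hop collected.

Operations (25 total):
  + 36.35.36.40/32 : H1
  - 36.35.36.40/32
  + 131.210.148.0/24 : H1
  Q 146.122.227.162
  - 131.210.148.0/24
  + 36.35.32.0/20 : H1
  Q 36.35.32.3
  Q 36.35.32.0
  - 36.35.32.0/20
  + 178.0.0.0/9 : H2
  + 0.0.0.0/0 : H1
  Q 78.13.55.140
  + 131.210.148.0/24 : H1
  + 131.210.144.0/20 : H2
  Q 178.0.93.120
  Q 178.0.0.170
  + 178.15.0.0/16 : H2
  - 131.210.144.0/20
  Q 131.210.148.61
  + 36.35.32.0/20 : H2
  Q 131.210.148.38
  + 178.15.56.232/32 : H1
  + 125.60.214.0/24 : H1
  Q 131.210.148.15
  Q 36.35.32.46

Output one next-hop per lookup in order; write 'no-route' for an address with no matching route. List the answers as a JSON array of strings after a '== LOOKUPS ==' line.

Process each operation:
  + 36.35.36.40/32 (H1) depth=32
  - 36.35.36.40/32 clear@32
  + 131.210.148.0/24 (H1) depth=24
  lookup 146.122.227.162: bits 100 walk d0:-→d1:-→d2:-→d3:- -> no-route
  - 131.210.148.0/24 clear@24
  + 36.35.32.0/20 (H1) depth=20
  lookup 36.35.32.3: bits 001001000010001100100 walk d0:-→d1:-→d2:-→d3:-→d4:-→d5:-→d6:-→d7:-→d8:-→d9:-→d10:-→d11:-→d12:-→d13:-→d14:-→d15:-→d16:-→d17:-→d18:-→d19:-→d20:H1→d21:- -> H1
  lookup 36.35.32.0: bits 001001000010001100100 walk d0:-→d1:-→d2:-→d3:-→d4:-→d5:-→d6:-→d7:-→d8:-→d9:-→d10:-→d11:-→d12:-→d13:-→d14:-→d15:-→d16:-→d17:-→d18:-→d19:-→d20:H1→d21:- -> H1
  - 36.35.32.0/20 clear@20
  + 178.0.0.0/9 (H2) depth=9
  + 0.0.0.0/0 (H1) depth=0
  lookup 78.13.55.140: bits 0 walk d0:H1→d1:- -> H1
  + 131.210.148.0/24 (H1) depth=24
  + 131.210.144.0/20 (H2) depth=20
  lookup 178.0.93.120: bits 101100100 walk d0:H1→d1:-→d2:-→d3:-→d4:-→d5:-→d6:-→d7:-→d8:-→d9:H2 -> H2
  lookup 178.0.0.170: bits 101100100 walk d0:H1→d1:-→d2:-→d3:-→d4:-→d5:-→d6:-→d7:-→d8:-→d9:H2 -> H2
  + 178.15.0.0/16 (H2) depth=16
  - 131.210.144.0/20 clear@20
  lookup 131.210.148.61: bits 100000111101001010010100 walk d0:H1→d1:-→d2:-→d3:-→d4:-→d5:-→d6:-→d7:-→d8:-→d9:-→d10:-→d11:-→d12:-→d13:-→d14:-→d15:-→d16:-→d17:-→d18:-→d19:-→d20:-→d21:-→d22:-→d23:-→d24:H1 -> H1
  + 36.35.32.0/20 (H2) depth=20
  lookup 131.210.148.38: bits 100000111101001010010100 walk d0:H1→d1:-→d2:-→d3:-→d4:-→d5:-→d6:-→d7:-→d8:-→d9:-→d10:-→d11:-→d12:-→d13:-→d14:-→d15:-→d16:-→d17:-→d18:-→d19:-→d20:-→d21:-→d22:-→d23:-→d24:H1 -> H1
  + 178.15.56.232/32 (H1) depth=32
  + 125.60.214.0/24 (H1) depth=24
  lookup 131.210.148.15: bits 100000111101001010010100 walk d0:H1→d1:-→d2:-→d3:-→d4:-→d5:-→d6:-→d7:-→d8:-→d9:-→d10:-→d11:-→d12:-→d13:-→d14:-→d15:-→d16:-→d17:-→d18:-→d19:-→d20:-→d21:-→d22:-→d23:-→d24:H1 -> H1
  lookup 36.35.32.46: bits 001001000010001100100 walk d0:H1→d1:-→d2:-→d3:-→d4:-→d5:-→d6:-→d7:-→d8:-→d9:-→d10:-→d11:-→d12:-→d13:-→d14:-→d15:-→d16:-→d17:-→d18:-→d19:-→d20:H2→d21:- -> H2

== LOOKUPS ==
["no-route","H1","H1","H1","H2","H2","H1","H1","H1","H2"]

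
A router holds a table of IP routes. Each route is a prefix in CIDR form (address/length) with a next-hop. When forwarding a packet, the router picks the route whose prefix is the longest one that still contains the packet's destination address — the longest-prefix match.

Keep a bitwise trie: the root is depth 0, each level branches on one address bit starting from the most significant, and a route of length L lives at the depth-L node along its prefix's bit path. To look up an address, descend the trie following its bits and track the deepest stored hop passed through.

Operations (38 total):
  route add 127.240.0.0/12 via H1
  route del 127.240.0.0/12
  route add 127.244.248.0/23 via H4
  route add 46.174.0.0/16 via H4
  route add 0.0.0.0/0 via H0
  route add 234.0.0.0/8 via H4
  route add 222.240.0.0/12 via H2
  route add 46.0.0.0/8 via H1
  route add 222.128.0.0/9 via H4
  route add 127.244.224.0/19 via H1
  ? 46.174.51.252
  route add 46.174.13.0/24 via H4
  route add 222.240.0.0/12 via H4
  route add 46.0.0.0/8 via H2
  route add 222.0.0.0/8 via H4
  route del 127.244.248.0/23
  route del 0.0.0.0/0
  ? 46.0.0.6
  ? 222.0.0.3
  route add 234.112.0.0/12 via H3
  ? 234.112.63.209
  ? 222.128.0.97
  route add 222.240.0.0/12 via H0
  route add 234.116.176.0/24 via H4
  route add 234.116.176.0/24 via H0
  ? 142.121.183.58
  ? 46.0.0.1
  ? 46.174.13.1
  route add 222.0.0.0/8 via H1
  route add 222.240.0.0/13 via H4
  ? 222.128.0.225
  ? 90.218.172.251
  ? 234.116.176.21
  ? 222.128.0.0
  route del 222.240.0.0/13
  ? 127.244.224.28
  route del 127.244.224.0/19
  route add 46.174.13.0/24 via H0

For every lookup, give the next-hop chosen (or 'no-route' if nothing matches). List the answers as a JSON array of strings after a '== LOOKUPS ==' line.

Process each operation:
  + 127.240.0.0/12 (H1) depth=12
  - 127.240.0.0/12 clear@12
  + 127.244.248.0/23 (H4) depth=23
  + 46.174.0.0/16 (H4) depth=16
  + 0.0.0.0/0 (H0) depth=0
  + 234.0.0.0/8 (H4) depth=8
  + 222.240.0.0/12 (H2) depth=12
  + 46.0.0.0/8 (H1) depth=8
  + 222.128.0.0/9 (H4) depth=9
  + 127.244.224.0/19 (H1) depth=19
  Q 46.174.51.252: descend 0010111010101110 ; hops seen [H0,H1,H4] ; pick H4
  + 46.174.13.0/24 (H4) depth=24
  + 222.240.0.0/12 (H4) depth=12
  + 46.0.0.0/8 (H2) depth=8
  + 222.0.0.0/8 (H4) depth=8
  - 127.244.248.0/23 clear@23
  - 0.0.0.0/0 clear@0
  Q 46.0.0.6: descend 00101110 ; hops seen [H2] ; pick H2
  Q 222.0.0.3: descend 11011110 ; hops seen [H4] ; pick H4
  + 234.112.0.0/12 (H3) depth=12
  Q 234.112.63.209: descend 111010100111 ; hops seen [H4,H3] ; pick H3
  Q 222.128.0.97: descend 110111101 ; hops seen [H4,H4] ; pick H4
  + 222.240.0.0/12 (H0) depth=12
  + 234.116.176.0/24 (H4) depth=24
  + 234.116.176.0/24 (H0) depth=24
  Q 142.121.183.58: descend 1 ; hops seen [∅] ; pick no-route
  Q 46.0.0.1: descend 00101110 ; hops seen [H2] ; pick H2
  Q 46.174.13.1: descend 001011101010111000001101 ; hops seen [H2,H4,H4] ; pick H4
  + 222.0.0.0/8 (H1) depth=8
  + 222.240.0.0/13 (H4) depth=13
  Q 222.128.0.225: descend 110111101 ; hops seen [H1,H4] ; pick H4
  Q 90.218.172.251: descend 01 ; hops seen [∅] ; pick no-route
  Q 234.116.176.21: descend 111010100111010010110000 ; hops seen [H4,H3,H0] ; pick H0
  Q 222.128.0.0: descend 110111101 ; hops seen [H1,H4] ; pick H4
  - 222.240.0.0/13 clear@13
  Q 127.244.224.28: descend 0111111111110100111 ; hops seen [H1] ; pick H1
  - 127.244.224.0/19 clear@19
  + 46.174.13.0/24 (H0) depth=24

== LOOKUPS ==
["H4","H2","H4","H3","H4","no-route","H2","H4","H4","no-route","H0","H4","H1"]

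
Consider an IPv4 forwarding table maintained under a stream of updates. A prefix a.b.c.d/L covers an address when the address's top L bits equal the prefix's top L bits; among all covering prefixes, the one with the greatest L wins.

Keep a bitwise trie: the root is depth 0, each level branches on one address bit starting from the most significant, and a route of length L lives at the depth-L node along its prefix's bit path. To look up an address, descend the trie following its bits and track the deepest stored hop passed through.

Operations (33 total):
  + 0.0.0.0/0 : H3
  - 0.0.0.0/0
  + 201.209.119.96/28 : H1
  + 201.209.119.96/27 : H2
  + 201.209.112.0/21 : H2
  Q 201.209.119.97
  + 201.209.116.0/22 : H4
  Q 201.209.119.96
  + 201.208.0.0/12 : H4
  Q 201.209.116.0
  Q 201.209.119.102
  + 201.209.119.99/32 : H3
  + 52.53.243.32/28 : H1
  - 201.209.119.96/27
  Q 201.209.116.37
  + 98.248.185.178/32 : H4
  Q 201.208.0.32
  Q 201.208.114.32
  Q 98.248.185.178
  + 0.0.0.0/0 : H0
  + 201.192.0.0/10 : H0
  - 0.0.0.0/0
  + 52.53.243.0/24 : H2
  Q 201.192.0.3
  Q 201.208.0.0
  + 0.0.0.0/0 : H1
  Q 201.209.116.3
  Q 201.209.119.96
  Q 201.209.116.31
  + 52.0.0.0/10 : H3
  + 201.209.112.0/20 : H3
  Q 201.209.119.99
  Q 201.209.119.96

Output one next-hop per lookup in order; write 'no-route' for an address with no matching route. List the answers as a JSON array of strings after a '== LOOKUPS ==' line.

Trace:
  add 0.0.0.0/0 -> H3 at depth 0
  del 0.0.0.0/0 (clear depth 0)
  add 201.209.119.96/28 -> H1 at depth 28
  add 201.209.119.96/27 -> H2 at depth 27
  add 201.209.112.0/21 -> H2 at depth 21
  Q 201.209.119.97: descend 1100100111010001011101110110 ; hops seen [H2,H2,H1] ; pick H1
  add 201.209.116.0/22 -> H4 at depth 22
  Q 201.209.119.96: descend 1100100111010001011101110110 ; hops seen [H2,H4,H2,H1] ; pick H1
  add 201.208.0.0/12 -> H4 at depth 12
  Q 201.209.116.0: descend 1100100111010001011101 ; hops seen [H4,H2,H4] ; pick H4
  Q 201.209.119.102: descend 1100100111010001011101110110 ; hops seen [H4,H2,H4,H2,H1] ; pick H1
  add 201.209.119.99/32 -> H3 at depth 32
  add 52.53.243.32/28 -> H1 at depth 28
  del 201.209.119.96/27 (clear depth 27)
  Q 201.209.116.37: descend 1100100111010001011101 ; hops seen [H4,H2,H4] ; pick H4
  add 98.248.185.178/32 -> H4 at depth 32
  Q 201.208.0.32: descend 110010011101000 ; hops seen [H4] ; pick H4
  Q 201.208.114.32: descend 110010011101000 ; hops seen [H4] ; pick H4
  Q 98.248.185.178: descend 01100010111110001011100110110010 ; hops seen [H4] ; pick H4
  add 0.0.0.0/0 -> H0 at depth 0
  add 201.192.0.0/10 -> H0 at depth 10
  del 0.0.0.0/0 (clear depth 0)
  add 52.53.243.0/24 -> H2 at depth 24
  Q 201.192.0.3: descend 11001001110 ; hops seen [H0] ; pick H0
  Q 201.208.0.0: descend 110010011101000 ; hops seen [H0,H4] ; pick H4
  add 0.0.0.0/0 -> H1 at depth 0
  Q 201.209.116.3: descend 1100100111010001011101 ; hops seen [H1,H0,H4,H2,H4] ; pick H4
  Q 201.209.119.96: descend 110010011101000101110111011000 ; hops seen [H1,H0,H4,H2,H4,H1] ; pick H1
  Q 201.209.116.31: descend 1100100111010001011101 ; hops seen [H1,H0,H4,H2,H4] ; pick H4
  add 52.0.0.0/10 -> H3 at depth 10
  add 201.209.112.0/20 -> H3 at depth 20
  Q 201.209.119.99: descend 11001001110100010111011101100011 ; hops seen [H1,H0,H4,H3,H2,H4,H1,H3] ; pick H3
  Q 201.209.119.96: descend 110010011101000101110111011000 ; hops seen [H1,H0,H4,H3,H2,H4,H1] ; pick H1

== LOOKUPS ==
["H1","H1","H4","H1","H4","H4","H4","H4","H0","H4","H4","H1","H4","H3","H1"]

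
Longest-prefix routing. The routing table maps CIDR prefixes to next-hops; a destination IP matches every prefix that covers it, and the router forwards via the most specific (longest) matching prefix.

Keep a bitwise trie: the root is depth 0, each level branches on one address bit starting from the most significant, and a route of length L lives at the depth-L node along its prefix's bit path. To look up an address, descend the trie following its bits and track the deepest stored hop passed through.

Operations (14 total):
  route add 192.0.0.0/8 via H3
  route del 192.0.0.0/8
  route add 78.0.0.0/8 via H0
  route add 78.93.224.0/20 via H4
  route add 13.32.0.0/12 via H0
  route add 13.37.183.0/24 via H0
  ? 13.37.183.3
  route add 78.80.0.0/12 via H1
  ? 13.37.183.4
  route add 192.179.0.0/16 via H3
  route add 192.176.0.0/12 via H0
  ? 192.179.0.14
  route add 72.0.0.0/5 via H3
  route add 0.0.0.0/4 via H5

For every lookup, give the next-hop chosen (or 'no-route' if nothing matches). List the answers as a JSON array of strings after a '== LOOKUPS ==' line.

Process each operation:
  add 192.0.0.0/8 -> H3 at depth 8
  - 192.0.0.0/8 clear@8
  add 78.0.0.0/8 -> H0 at depth 8
  add 78.93.224.0/20 -> H4 at depth 20
  add 13.32.0.0/12 -> H0 at depth 12
  add 13.37.183.0/24 -> H0 at depth 24
  ? 13.37.183.3  path d0:-→d1:-→d2:-→d3:-→d4:-→d5:-→d6:-→d7:-→d8:-→d9:-→d10:-→d11:-→d12:H0→d13:-→d14:-→d15:-→d16:-→d17:-→d18:-→d19:-→d20:-→d21:-→d22:-→d23:-→d24:H0  best=H0
  add 78.80.0.0/12 -> H1 at depth 12
  ? 13.37.183.4  path d0:-→d1:-→d2:-→d3:-→d4:-→d5:-→d6:-→d7:-→d8:-→d9:-→d10:-→d11:-→d12:H0→d13:-→d14:-→d15:-→d16:-→d17:-→d18:-→d19:-→d20:-→d21:-→d22:-→d23:-→d24:H0  best=H0
  add 192.179.0.0/16 -> H3 at depth 16
  add 192.176.0.0/12 -> H0 at depth 12
  ? 192.179.0.14  path d0:-→d1:-→d2:-→d3:-→d4:-→d5:-→d6:-→d7:-→d8:-→d9:-→d10:-→d11:-→d12:H0→d13:-→d14:-→d15:-→d16:H3  best=H3
  add 72.0.0.0/5 -> H3 at depth 5
  add 0.0.0.0/4 -> H5 at depth 4

== LOOKUPS ==
["H0","H0","H3"]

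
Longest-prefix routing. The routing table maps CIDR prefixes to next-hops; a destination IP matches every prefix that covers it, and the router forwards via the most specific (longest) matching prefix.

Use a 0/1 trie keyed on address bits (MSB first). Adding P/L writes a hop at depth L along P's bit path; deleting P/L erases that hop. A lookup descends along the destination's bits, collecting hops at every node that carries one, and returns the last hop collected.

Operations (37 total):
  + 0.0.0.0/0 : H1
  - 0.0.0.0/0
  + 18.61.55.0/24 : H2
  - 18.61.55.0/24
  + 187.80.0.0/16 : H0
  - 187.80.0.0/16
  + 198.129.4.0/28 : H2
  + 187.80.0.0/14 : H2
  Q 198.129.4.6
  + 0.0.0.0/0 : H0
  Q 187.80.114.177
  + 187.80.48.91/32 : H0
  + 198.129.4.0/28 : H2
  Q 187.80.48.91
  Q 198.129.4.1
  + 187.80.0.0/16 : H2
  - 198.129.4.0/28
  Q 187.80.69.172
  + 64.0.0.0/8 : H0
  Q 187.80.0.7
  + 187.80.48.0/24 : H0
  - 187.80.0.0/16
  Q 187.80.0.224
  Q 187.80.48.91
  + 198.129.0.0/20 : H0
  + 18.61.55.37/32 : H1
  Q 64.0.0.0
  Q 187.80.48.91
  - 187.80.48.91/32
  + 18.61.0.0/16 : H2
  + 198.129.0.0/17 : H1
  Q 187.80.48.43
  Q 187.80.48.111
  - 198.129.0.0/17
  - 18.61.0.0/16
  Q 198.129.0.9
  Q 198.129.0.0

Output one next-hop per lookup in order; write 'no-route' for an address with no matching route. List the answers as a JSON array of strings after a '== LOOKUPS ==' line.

Trace:
  + 0.0.0.0/0 (H1) depth=0
  del 0.0.0.0/0 (clear depth 0)
  + 18.61.55.0/24 (H2) depth=24
  del 18.61.55.0/24 (clear depth 24)
  + 187.80.0.0/16 (H0) depth=16
  del 187.80.0.0/16 (clear depth 16)
  + 198.129.4.0/28 (H2) depth=28
  + 187.80.0.0/14 (H2) depth=14
  ? 198.129.4.6  path d0:-→d1:-→d2:-→d3:-→d4:-→d5:-→d6:-→d7:-→d8:-→d9:-→d10:-→d11:-→d12:-→d13:-→d14:-→d15:-→d16:-→d17:-→d18:-→d19:-→d20:-→d21:-→d22:-→d23:-→d24:-→d25:-→d26:-→d27:-→d28:H2  best=H2
  + 0.0.0.0/0 (H0) depth=0
  ? 187.80.114.177  path d0:H0→d1:-→d2:-→d3:-→d4:-→d5:-→d6:-→d7:-→d8:-→d9:-→d10:-→d11:-→d12:-→d13:-→d14:H2→d15:-→d16:-  best=H2
  + 187.80.48.91/32 (H0) depth=32
  + 198.129.4.0/28 (H2) depth=28
  ? 187.80.48.91  path d0:H0→d1:-→d2:-→d3:-→d4:-→d5:-→d6:-→d7:-→d8:-→d9:-→d10:-→d11:-→d12:-→d13:-→d14:H2→d15:-→d16:-→d17:-→d18:-→d19:-→d20:-→d21:-→d22:-→d23:-→d24:-→d25:-→d26:-→d27:-→d28:-→d29:-→d30:-→d31:-→d32:H0  best=H0
  ? 198.129.4.1  path d0:H0→d1:-→d2:-→d3:-→d4:-→d5:-→d6:-→d7:-→d8:-→d9:-→d10:-→d11:-→d12:-→d13:-→d14:-→d15:-→d16:-→d17:-→d18:-→d19:-→d20:-→d21:-→d22:-→d23:-→d24:-→d25:-→d26:-→d27:-→d28:H2  best=H2
  + 187.80.0.0/16 (H2) depth=16
  del 198.129.4.0/28 (clear depth 28)
  ? 187.80.69.172  path d0:H0→d1:-→d2:-→d3:-→d4:-→d5:-→d6:-→d7:-→d8:-→d9:-→d10:-→d11:-→d12:-→d13:-→d14:H2→d15:-→d16:H2→d17:-  best=H2
  + 64.0.0.0/8 (H0) depth=8
  ? 187.80.0.7  path d0:H0→d1:-→d2:-→d3:-→d4:-→d5:-→d6:-→d7:-→d8:-→d9:-→d10:-→d11:-→d12:-→d13:-→d14:H2→d15:-→d16:H2→d17:-→d18:-  best=H2
  + 187.80.48.0/24 (H0) depth=24
  del 187.80.0.0/16 (clear depth 16)
  ? 187.80.0.224  path d0:H0→d1:-→d2:-→d3:-→d4:-→d5:-→d6:-→d7:-→d8:-→d9:-→d10:-→d11:-→d12:-→d13:-→d14:H2→d15:-→d16:-→d17:-→d18:-  best=H2
  ? 187.80.48.91  path d0:H0→d1:-→d2:-→d3:-→d4:-→d5:-→d6:-→d7:-→d8:-→d9:-→d10:-→d11:-→d12:-→d13:-→d14:H2→d15:-→d16:-→d17:-→d18:-→d19:-→d20:-→d21:-→d22:-→d23:-→d24:H0→d25:-→d26:-→d27:-→d28:-→d29:-→d30:-→d31:-→d32:H0  best=H0
  + 198.129.0.0/20 (H0) depth=20
  + 18.61.55.37/32 (H1) depth=32
  ? 64.0.0.0  path d0:H0→d1:-→d2:-→d3:-→d4:-→d5:-→d6:-→d7:-→d8:H0  best=H0
  ? 187.80.48.91  path d0:H0→d1:-→d2:-→d3:-→d4:-→d5:-→d6:-→d7:-→d8:-→d9:-→d10:-→d11:-→d12:-→d13:-→d14:H2→d15:-→d16:-→d17:-→d18:-→d19:-→d20:-→d21:-→d22:-→d23:-→d24:H0→d25:-→d26:-→d27:-→d28:-→d29:-→d30:-→d31:-→d32:H0  best=H0
  del 187.80.48.91/32 (clear depth 32)
  + 18.61.0.0/16 (H2) depth=16
  + 198.129.0.0/17 (H1) depth=17
  ? 187.80.48.43  path d0:H0→d1:-→d2:-→d3:-→d4:-→d5:-→d6:-→d7:-→d8:-→d9:-→d10:-→d11:-→d12:-→d13:-→d14:H2→d15:-→d16:-→d17:-→d18:-→d19:-→d20:-→d21:-→d22:-→d23:-→d24:H0→d25:-  best=H0
  ? 187.80.48.111  path d0:H0→d1:-→d2:-→d3:-→d4:-→d5:-→d6:-→d7:-→d8:-→d9:-→d10:-→d11:-→d12:-→d13:-→d14:H2→d15:-→d16:-→d17:-→d18:-→d19:-→d20:-→d21:-→d22:-→d23:-→d24:H0→d25:-→d26:-  best=H0
  del 198.129.0.0/17 (clear depth 17)
  del 18.61.0.0/16 (clear depth 16)
  ? 198.129.0.9  path d0:H0→d1:-→d2:-→d3:-→d4:-→d5:-→d6:-→d7:-→d8:-→d9:-→d10:-→d11:-→d12:-→d13:-→d14:-→d15:-→d16:-→d17:-→d18:-→d19:-→d20:H0→d21:-  best=H0
  ? 198.129.0.0  path d0:H0→d1:-→d2:-→d3:-→d4:-→d5:-→d6:-→d7:-→d8:-→d9:-→d10:-→d11:-→d12:-→d13:-→d14:-→d15:-→d16:-→d17:-→d18:-→d19:-→d20:H0→d21:-  best=H0

== LOOKUPS ==
["H2","H2","H0","H2","H2","H2","H2","H0","H0","H0","H0","H0","H0","H0"]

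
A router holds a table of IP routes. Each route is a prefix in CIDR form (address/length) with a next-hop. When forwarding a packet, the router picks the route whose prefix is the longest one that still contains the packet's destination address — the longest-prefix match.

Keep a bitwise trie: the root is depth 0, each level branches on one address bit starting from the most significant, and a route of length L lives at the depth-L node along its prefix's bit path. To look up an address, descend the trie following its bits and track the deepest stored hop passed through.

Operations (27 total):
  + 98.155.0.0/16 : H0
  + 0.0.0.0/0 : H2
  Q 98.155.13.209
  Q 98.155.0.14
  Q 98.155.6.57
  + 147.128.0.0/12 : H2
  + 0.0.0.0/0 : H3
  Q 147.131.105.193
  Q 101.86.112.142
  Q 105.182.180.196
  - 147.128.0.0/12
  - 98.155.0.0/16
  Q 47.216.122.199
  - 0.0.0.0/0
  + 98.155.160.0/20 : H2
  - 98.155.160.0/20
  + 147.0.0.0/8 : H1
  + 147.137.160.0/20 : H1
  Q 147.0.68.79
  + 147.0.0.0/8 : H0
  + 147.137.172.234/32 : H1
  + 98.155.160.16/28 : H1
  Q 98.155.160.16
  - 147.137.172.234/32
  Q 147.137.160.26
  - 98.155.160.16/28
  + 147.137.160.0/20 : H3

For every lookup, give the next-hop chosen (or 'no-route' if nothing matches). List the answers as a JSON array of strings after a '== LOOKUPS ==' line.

Process each operation:
  + 98.155.0.0/16 (H0) depth=16
  + 0.0.0.0/0 (H2) depth=0
  ? 98.155.13.209  path d0:H2→d1:-→d2:-→d3:-→d4:-→d5:-→d6:-→d7:-→d8:-→d9:-→d10:-→d11:-→d12:-→d13:-→d14:-→d15:-→d16:H0  best=H0
  ? 98.155.0.14  path d0:H2→d1:-→d2:-→d3:-→d4:-→d5:-→d6:-→d7:-→d8:-→d9:-→d10:-→d11:-→d12:-→d13:-→d14:-→d15:-→d16:H0  best=H0
  ? 98.155.6.57  path d0:H2→d1:-→d2:-→d3:-→d4:-→d5:-→d6:-→d7:-→d8:-→d9:-→d10:-→d11:-→d12:-→d13:-→d14:-→d15:-→d16:H0  best=H0
  + 147.128.0.0/12 (H2) depth=12
  + 0.0.0.0/0 (H3) depth=0
  ? 147.131.105.193  path d0:H3→d1:-→d2:-→d3:-→d4:-→d5:-→d6:-→d7:-→d8:-→d9:-→d10:-→d11:-→d12:H2  best=H2
  ? 101.86.112.142  path d0:H3→d1:-→d2:-→d3:-→d4:-→d5:-  best=H3
  ? 105.182.180.196  path d0:H3→d1:-→d2:-→d3:-→d4:-  best=H3
  del 147.128.0.0/12 (clear depth 12)
  del 98.155.0.0/16 (clear depth 16)
  ? 47.216.122.199  path d0:H3→d1:-  best=H3
  del 0.0.0.0/0 (clear depth 0)
  + 98.155.160.0/20 (H2) depth=20
  del 98.155.160.0/20 (clear depth 20)
  + 147.0.0.0/8 (H1) depth=8
  + 147.137.160.0/20 (H1) depth=20
  ? 147.0.68.79  path d0:-→d1:-→d2:-→d3:-→d4:-→d5:-→d6:-→d7:-→d8:H1  best=H1
  + 147.0.0.0/8 (H0) depth=8
  + 147.137.172.234/32 (H1) depth=32
  + 98.155.160.16/28 (H1) depth=28
  ? 98.155.160.16  path d0:-→d1:-→d2:-→d3:-→d4:-→d5:-→d6:-→d7:-→d8:-→d9:-→d10:-→d11:-→d12:-→d13:-→d14:-→d15:-→d16:-→d17:-→d18:-→d19:-→d20:-→d21:-→d22:-→d23:-→d24:-→d25:-→d26:-→d27:-→d28:H1  best=H1
  del 147.137.172.234/32 (clear depth 32)
  ? 147.137.160.26  path d0:-→d1:-→d2:-→d3:-→d4:-→d5:-→d6:-→d7:-→d8:H0→d9:-→d10:-→d11:-→d12:-→d13:-→d14:-→d15:-→d16:-→d17:-→d18:-→d19:-→d20:H1  best=H1
  del 98.155.160.16/28 (clear depth 28)
  + 147.137.160.0/20 (H3) depth=20

== LOOKUPS ==
["H0","H0","H0","H2","H3","H3","H3","H1","H1","H1"]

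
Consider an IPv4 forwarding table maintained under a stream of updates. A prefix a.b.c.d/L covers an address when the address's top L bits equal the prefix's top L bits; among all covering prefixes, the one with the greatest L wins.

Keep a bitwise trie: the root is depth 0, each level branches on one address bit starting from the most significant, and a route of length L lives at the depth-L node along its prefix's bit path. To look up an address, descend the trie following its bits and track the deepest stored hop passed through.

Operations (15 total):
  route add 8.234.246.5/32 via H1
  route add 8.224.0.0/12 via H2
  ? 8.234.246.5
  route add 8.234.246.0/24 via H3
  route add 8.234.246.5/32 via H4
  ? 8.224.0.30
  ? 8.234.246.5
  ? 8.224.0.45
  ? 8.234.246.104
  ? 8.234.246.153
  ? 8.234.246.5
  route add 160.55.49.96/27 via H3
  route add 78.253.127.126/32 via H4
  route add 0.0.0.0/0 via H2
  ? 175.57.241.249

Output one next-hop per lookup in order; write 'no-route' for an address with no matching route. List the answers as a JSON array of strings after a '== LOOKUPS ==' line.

Trace:
  add 8.234.246.5/32 -> H1 at depth 32
  add 8.224.0.0/12 -> H2 at depth 12
  Q 8.234.246.5: descend 00001000111010101111011000000101 ; hops seen [H2,H1] ; pick H1
  add 8.234.246.0/24 -> H3 at depth 24
  add 8.234.246.5/32 -> H4 at depth 32
  Q 8.224.0.30: descend 000010001110 ; hops seen [H2] ; pick H2
  Q 8.234.246.5: descend 00001000111010101111011000000101 ; hops seen [H2,H3,H4] ; pick H4
  Q 8.224.0.45: descend 000010001110 ; hops seen [H2] ; pick H2
  Q 8.234.246.104: descend 0000100011101010111101100 ; hops seen [H2,H3] ; pick H3
  Q 8.234.246.153: descend 000010001110101011110110 ; hops seen [H2,H3] ; pick H3
  Q 8.234.246.5: descend 00001000111010101111011000000101 ; hops seen [H2,H3,H4] ; pick H4
  add 160.55.49.96/27 -> H3 at depth 27
  add 78.253.127.126/32 -> H4 at depth 32
  add 0.0.0.0/0 -> H2 at depth 0
  Q 175.57.241.249: descend 1010 ; hops seen [H2] ; pick H2

== LOOKUPS ==
["H1","H2","H4","H2","H3","H3","H4","H2"]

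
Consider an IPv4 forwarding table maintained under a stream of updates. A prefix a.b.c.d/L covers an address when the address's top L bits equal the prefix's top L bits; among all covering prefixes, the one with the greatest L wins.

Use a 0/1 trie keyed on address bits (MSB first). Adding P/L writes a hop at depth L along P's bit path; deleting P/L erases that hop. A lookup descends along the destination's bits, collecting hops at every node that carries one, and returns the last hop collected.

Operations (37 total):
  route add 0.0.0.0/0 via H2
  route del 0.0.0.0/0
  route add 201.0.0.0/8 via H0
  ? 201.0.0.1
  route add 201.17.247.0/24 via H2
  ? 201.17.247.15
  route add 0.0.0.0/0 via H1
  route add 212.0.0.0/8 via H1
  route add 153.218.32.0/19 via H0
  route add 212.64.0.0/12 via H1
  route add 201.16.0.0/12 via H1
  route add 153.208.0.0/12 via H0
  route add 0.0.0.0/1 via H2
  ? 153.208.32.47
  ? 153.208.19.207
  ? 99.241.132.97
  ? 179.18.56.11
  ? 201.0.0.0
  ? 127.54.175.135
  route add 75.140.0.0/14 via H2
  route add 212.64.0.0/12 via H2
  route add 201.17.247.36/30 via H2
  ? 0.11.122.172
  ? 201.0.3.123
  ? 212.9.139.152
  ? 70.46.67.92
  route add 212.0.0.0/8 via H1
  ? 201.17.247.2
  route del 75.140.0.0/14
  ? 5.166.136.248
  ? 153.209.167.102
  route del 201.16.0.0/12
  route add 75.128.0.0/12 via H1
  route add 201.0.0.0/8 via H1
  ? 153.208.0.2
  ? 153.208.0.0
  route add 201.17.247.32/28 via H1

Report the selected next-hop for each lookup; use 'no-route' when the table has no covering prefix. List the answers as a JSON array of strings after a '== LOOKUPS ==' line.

Process each operation:
  add 0.0.0.0/0 -> H2 at depth 0
  del 0.0.0.0/0 (clear depth 0)
  add 201.0.0.0/8 -> H0 at depth 8
  Q 201.0.0.1: descend 11001001 ; hops seen [H0] ; pick H0
  add 201.17.247.0/24 -> H2 at depth 24
  Q 201.17.247.15: descend 110010010001000111110111 ; hops seen [H0,H2] ; pick H2
  add 0.0.0.0/0 -> H1 at depth 0
  add 212.0.0.0/8 -> H1 at depth 8
  add 153.218.32.0/19 -> H0 at depth 19
  add 212.64.0.0/12 -> H1 at depth 12
  add 201.16.0.0/12 -> H1 at depth 12
  add 153.208.0.0/12 -> H0 at depth 12
  add 0.0.0.0/1 -> H2 at depth 1
  Q 153.208.32.47: descend 100110011101 ; hops seen [H1,H0] ; pick H0
  Q 153.208.19.207: descend 100110011101 ; hops seen [H1,H0] ; pick H0
  Q 99.241.132.97: descend 0 ; hops seen [H1,H2] ; pick H2
  Q 179.18.56.11: descend 10 ; hops seen [H1] ; pick H1
  Q 201.0.0.0: descend 11001001000 ; hops seen [H1,H0] ; pick H0
  Q 127.54.175.135: descend 0 ; hops seen [H1,H2] ; pick H2
  add 75.140.0.0/14 -> H2 at depth 14
  add 212.64.0.0/12 -> H2 at depth 12
  add 201.17.247.36/30 -> H2 at depth 30
  Q 0.11.122.172: descend 0 ; hops seen [H1,H2] ; pick H2
  Q 201.0.3.123: descend 11001001000 ; hops seen [H1,H0] ; pick H0
  Q 212.9.139.152: descend 110101000 ; hops seen [H1,H1] ; pick H1
  Q 70.46.67.92: descend 0100 ; hops seen [H1,H2] ; pick H2
  add 212.0.0.0/8 -> H1 at depth 8
  Q 201.17.247.2: descend 11001001000100011111011100 ; hops seen [H1,H0,H1,H2] ; pick H2
  del 75.140.0.0/14 (clear depth 14)
  Q 5.166.136.248: descend 0 ; hops seen [H1,H2] ; pick H2
  Q 153.209.167.102: descend 100110011101 ; hops seen [H1,H0] ; pick H0
  del 201.16.0.0/12 (clear depth 12)
  add 75.128.0.0/12 -> H1 at depth 12
  add 201.0.0.0/8 -> H1 at depth 8
  Q 153.208.0.2: descend 100110011101 ; hops seen [H1,H0] ; pick H0
  Q 153.208.0.0: descend 100110011101 ; hops seen [H1,H0] ; pick H0
  add 201.17.247.32/28 -> H1 at depth 28

== LOOKUPS ==
["H0","H2","H0","H0","H2","H1","H0","H2","H2","H0","H1","H2","H2","H2","H0","H0","H0"]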